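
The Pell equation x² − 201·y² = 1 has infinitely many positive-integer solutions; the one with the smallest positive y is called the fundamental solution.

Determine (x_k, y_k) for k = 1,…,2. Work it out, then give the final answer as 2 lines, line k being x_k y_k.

515095 36332
530645718049 37428863080

√201 → a₀=14, period (5,1,1,1,2,…,1,5,28); ℓ=14 even so k=13
step 0: (14, 1)  from 14·(1,0) + (0,1)
step 1: (71, 5)  from 5·(14,1) + (1,0)
…
step 3: (156, 11)  from 1·(85,6) + (71,5)
step 4: (241, 17)  from 1·(156,11) + (85,6)
step 5: (638, 45)  from 2·(241,17) + (156,11)
step 6: (879, 62)  from 1·(638,45) + (241,17)
step 7: (7670, 541)  from 8·(879,62) + (638,45)
step 8: (8549, 603)  from 1·(7670,541) + (879,62)
step 9: (24768, 1747)  from 2·(8549,603) + (7670,541)
step 10: (33317, 2350)  from 1·(24768,1747) + (8549,603)
step 11: (58085, 4097)  from 1·(33317,2350) + (24768,1747)
step 12: (91402, 6447)  from 1·(58085,4097) + (33317,2350)
step 13: (515095, 36332)  from 5·(91402,6447) + (58085,4097)
(x₁, y₁) = (515095, 36332);  515095² − 201·36332² = 1 ✓
k=2:  x_2 = 515095·515095+201·36332·36332 = 530645718049,  y_2 = 515095·36332+36332·515095 = 37428863080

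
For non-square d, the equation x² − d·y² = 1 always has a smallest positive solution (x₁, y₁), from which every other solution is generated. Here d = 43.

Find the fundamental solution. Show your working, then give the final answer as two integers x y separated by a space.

[6; 1,1,3,1,5,1,3,1,1,12] for √43; ℓ=10 ⇒ convergent index 9
step 0: (6, 1)  from 6·(1,0) + (0,1)
…
step 3: (46, 7)  from 3·(13,2) + (7,1)
step 4: (59, 9)  from 1·(46,7) + (13,2)
step 5: (341, 52)  from 5·(59,9) + (46,7)
step 6: (400, 61)  from 1·(341,52) + (59,9)
step 7: (1541, 235)  from 3·(400,61) + (341,52)
step 8: (1941, 296)  from 1·(1541,235) + (400,61)
step 9: (3482, 531)  from 1·(1941,296) + (1541,235)
→ (3482, 531).  Check: 3482²=12124324, 43·531²=12124323, difference 1.

3482 531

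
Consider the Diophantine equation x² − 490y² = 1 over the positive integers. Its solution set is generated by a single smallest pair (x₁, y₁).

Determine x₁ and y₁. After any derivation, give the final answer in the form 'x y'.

1039681 46968

[22; 7,2,1,4,4,4,1,2,7,44] for √490; ℓ=10 ⇒ convergent index 9
a_0=22:  p_0=22·1+0=22,  q_0=22·0+1=1
…
a_2=2:  p_2=2·155+22=332,  q_2=2·7+1=15
a_3=1:  p_3=1·332+155=487,  q_3=1·15+7=22
a_4=4:  p_4=4·487+332=2280,  q_4=4·22+15=103
a_5=4:  p_5=4·2280+487=9607,  q_5=4·103+22=434
…
a_7=1:  p_7=1·40708+9607=50315,  q_7=1·1839+434=2273
a_8=2:  p_8=2·50315+40708=141338,  q_8=2·2273+1839=6385
a_9=7:  p_9=7·141338+50315=1039681,  q_9=7·6385+2273=46968
→ (1039681, 46968).  Check: 1039681²=1080936581761, 490·46968²=1080936581760, difference 1.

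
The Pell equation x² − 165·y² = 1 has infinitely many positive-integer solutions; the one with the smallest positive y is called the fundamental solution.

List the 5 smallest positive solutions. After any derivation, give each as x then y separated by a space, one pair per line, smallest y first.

1079 84
2328481 181272
5024860919 391184892
10843647534721 844176815664
23400586355066999 1821733177018020

[12; 1,5,2,5,1,24] for √165; ℓ=6 ⇒ convergent index 5
step 0: (12, 1)  from 12·(1,0) + (0,1)
step 1: (13, 1)  from 1·(12,1) + (1,0)
step 2: (77, 6)  from 5·(13,1) + (12,1)
step 3: (167, 13)  from 2·(77,6) + (13,1)
step 4: (912, 71)  from 5·(167,13) + (77,6)
step 5: (1079, 84)  from 1·(912,71) + (167,13)
(x₁, y₁) = (1079, 84);  1079² − 165·84² = 1 ✓
k=2:  x_2 = 1079·1079+165·84·84 = 2328481,  y_2 = 1079·84+84·1079 = 181272
k=3:  x_3 = 1079·2328481+165·84·181272 = 5024860919,  y_3 = 1079·181272+84·2328481 = 391184892
k=4:  x_4 = 1079·5024860919+165·84·391184892 = 10843647534721,  y_4 = 1079·391184892+84·5024860919 = 844176815664
k=5:  x_5 = 1079·10843647534721+165·84·844176815664 = 23400586355066999,  y_5 = 1079·844176815664+84·10843647534721 = 1821733177018020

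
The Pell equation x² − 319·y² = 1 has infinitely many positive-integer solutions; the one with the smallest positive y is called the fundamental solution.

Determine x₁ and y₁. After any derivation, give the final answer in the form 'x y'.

d=319: √d = [17; 1,6,5,1,4,…,6,1,34] (ℓ=14, even), read p_13/q_13
a_0=17:  p_0=17·1+0=17,  q_0=17·0+1=1
…
a_7=1:  p_7=1·11913+3715=15628,  q_7=1·667+208=875
…
a_9=4:  p_9=4·58797+15628=250816,  q_9=4·3292+875=14043
a_10=1:  p_10=1·250816+58797=309613,  q_10=1·14043+3292=17335
a_11=5:  p_11=5·309613+250816=1798881,  q_11=5·17335+14043=100718
a_12=6:  p_12=6·1798881+309613=11102899,  q_12=6·100718+17335=621643
a_13=1:  p_13=1·11102899+1798881=12901780,  q_13=1·621643+100718=722361
(x₁, y₁) = (12901780, 722361);  12901780² − 319·722361² = 1 ✓

12901780 722361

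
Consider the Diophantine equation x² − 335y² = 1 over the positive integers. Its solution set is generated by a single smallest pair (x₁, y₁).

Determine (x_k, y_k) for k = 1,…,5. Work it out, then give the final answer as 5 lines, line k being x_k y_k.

d=335: √d = [18; 3,3,3,36] (ℓ=4, even), read p_3/q_3
a_0=18:  p_0=18·1+0=18,  q_0=18·0+1=1
…
a_2=3:  p_2=3·55+18=183,  q_2=3·3+1=10
a_3=3:  p_3=3·183+55=604,  q_3=3·10+3=33
→ (604, 33).  Check: 604²=364816, 335·33²=364815, difference 1.
(x_2, y_2) = (604·604 + 335·33·33, 604·33 + 33·604) = (729631, 39864)
(x_3, y_3) = (604·729631 + 335·33·39864, 604·39864 + 33·729631) = (881393644, 48155679)
(x_4, y_4) = (604·881393644 + 335·33·48155679, 604·48155679 + 33·881393644) = (1064722792321, 58172020368)
(x_5, y_5) = (604·1064722792321 + 335·33·58172020368, 604·58172020368 + 33·1064722792321) = (1286184251730124, 70271752448865)

604 33
729631 39864
881393644 48155679
1064722792321 58172020368
1286184251730124 70271752448865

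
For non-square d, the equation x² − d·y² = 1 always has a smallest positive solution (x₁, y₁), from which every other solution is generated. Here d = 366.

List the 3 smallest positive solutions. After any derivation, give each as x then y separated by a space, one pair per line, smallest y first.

√366 → a₀=19, period (7,1,1,1,2,12,2,1,1,1,7,38); ℓ=12 even so k=11
step 0: (19, 1)  from 19·(1,0) + (0,1)
…
step 2: (153, 8)  from 1·(134,7) + (19,1)
…
step 4: (440, 23)  from 1·(287,15) + (153,8)
…
step 6: (14444, 755)  from 12·(1167,61) + (440,23)
step 7: (30055, 1571)  from 2·(14444,755) + (1167,61)
step 8: (44499, 2326)  from 1·(30055,1571) + (14444,755)
…
step 10: (119053, 6223)  from 1·(74554,3897) + (44499,2326)
step 11: (907925, 47458)  from 7·(119053,6223) + (74554,3897)
fundamental: x₁=907925, y₁=47458  (since 824327805625 − 366·2252261764 = 1)
(907925+47458√366)^2 = 1648655611249 + 86176609300√366
(907925+47458√366)^3 = 2993711291685588725 + 156483795997357542√366

907925 47458
1648655611249 86176609300
2993711291685588725 156483795997357542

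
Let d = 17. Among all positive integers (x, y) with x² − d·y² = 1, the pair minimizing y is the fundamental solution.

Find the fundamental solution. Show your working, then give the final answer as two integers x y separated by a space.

[4; 8] for √17; ℓ=1 ⇒ convergent index 1
i=0: a=4 ⇒ p=4, q=1
i=1: a=8 ⇒ p=33, q=8
(x₁, y₁) = (33, 8);  33² − 17·8² = 1 ✓

33 8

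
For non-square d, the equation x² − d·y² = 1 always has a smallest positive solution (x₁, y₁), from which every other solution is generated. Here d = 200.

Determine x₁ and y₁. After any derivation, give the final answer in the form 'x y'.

√200 = [14; 7,28, …], period ℓ=2 (even) → k=1
a_0=14:  p_0=14·1+0=14,  q_0=14·0+1=1
a_1=7:  p_1=7·14+1=99,  q_1=7·1+0=7
fundamental: x₁=99, y₁=7  (since 9801 − 200·49 = 1)

99 7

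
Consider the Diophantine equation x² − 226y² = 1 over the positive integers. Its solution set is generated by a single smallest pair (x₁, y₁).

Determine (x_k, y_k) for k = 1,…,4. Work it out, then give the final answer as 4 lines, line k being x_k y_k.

451 30
406801 27060
366934051 24408090
330974107201 22016070120

[15; 30] for √226; ℓ=1 ⇒ convergent index 1
k=0  a_k=15  p_k/q_k = 15/1
k=1  a_k=30  p_k/q_k = 451/30
(x₁, y₁) = (451, 30);  451² − 226·30² = 1 ✓
(x_2, y_2) = (451·451 + 226·30·30, 451·30 + 30·451) = (406801, 27060)
(x_3, y_3) = (451·406801 + 226·30·27060, 451·27060 + 30·406801) = (366934051, 24408090)
(x_4, y_4) = (451·366934051 + 226·30·24408090, 451·24408090 + 30·366934051) = (330974107201, 22016070120)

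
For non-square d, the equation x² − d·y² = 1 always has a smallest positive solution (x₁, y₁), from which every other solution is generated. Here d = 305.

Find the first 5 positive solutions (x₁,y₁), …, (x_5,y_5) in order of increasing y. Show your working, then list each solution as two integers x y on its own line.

489 28
478241 27384
467719209 26781524
457428908161 26192303088
447365004462249 25616045638540

√305 → a₀=17, period (2,6,2,34); ℓ=4 even so k=3
a_0=17:  p_0=17·1+0=17,  q_0=17·0+1=1
…
a_2=6:  p_2=6·35+17=227,  q_2=6·2+1=13
a_3=2:  p_3=2·227+35=489,  q_3=2·13+2=28
fundamental: x₁=489, y₁=28  (since 239121 − 305·784 = 1)
n=2: (489,28)∘(489,28) = (489·489+305·28·28, 489·28+28·489) = (478241,27384)
n=3: (478241,27384)∘(489,28) = (489·478241+305·28·27384, 489·27384+28·478241) = (467719209,26781524)
n=4: (467719209,26781524)∘(489,28) = (489·467719209+305·28·26781524, 489·26781524+28·467719209) = (457428908161,26192303088)
n=5: (457428908161,26192303088)∘(489,28) = (489·457428908161+305·28·26192303088, 489·26192303088+28·457428908161) = (447365004462249,25616045638540)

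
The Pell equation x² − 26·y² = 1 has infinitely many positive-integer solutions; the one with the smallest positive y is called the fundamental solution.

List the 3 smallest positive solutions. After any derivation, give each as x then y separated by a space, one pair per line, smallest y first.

51 10
5201 1020
530451 104030

d=26: √d = [5; 10] (ℓ=1, odd), read p_1/q_1
k=0  a_k=5  p_k/q_k = 5/1
k=1  a_k=10  p_k/q_k = 51/10
→ (51, 10).  Check: 51²=2601, 26·10²=2600, difference 1.
k=2:  x_2 = 51·51+26·10·10 = 5201,  y_2 = 51·10+10·51 = 1020
k=3:  x_3 = 51·5201+26·10·1020 = 530451,  y_3 = 51·1020+10·5201 = 104030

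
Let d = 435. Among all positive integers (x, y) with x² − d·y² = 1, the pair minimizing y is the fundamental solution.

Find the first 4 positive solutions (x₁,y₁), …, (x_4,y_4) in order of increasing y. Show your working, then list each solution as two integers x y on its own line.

146 7
42631 2044
12448106 596841
3634804321 174275528

√435 = [20; 1,5,1,40, …], period ℓ=4 (even) → k=3
a_0=20:  p_0=20·1+0=20,  q_0=20·0+1=1
…
a_2=5:  p_2=5·21+20=125,  q_2=5·1+1=6
a_3=1:  p_3=1·125+21=146,  q_3=1·6+1=7
(x₁, y₁) = (146, 7);  146² − 435·7² = 1 ✓
(x_2, y_2) = (146·146 + 435·7·7, 146·7 + 7·146) = (42631, 2044)
(x_3, y_3) = (146·42631 + 435·7·2044, 146·2044 + 7·42631) = (12448106, 596841)
(x_4, y_4) = (146·12448106 + 435·7·596841, 146·596841 + 7·12448106) = (3634804321, 174275528)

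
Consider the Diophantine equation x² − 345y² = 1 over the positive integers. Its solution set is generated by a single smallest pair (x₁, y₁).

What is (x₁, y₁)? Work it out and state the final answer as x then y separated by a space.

d=345: √d = [18; 1,1,2,1,6,1,2,1,1,36] (ℓ=10, even), read p_9/q_9
step 0: (18, 1)  from 18·(1,0) + (0,1)
step 1: (19, 1)  from 1·(18,1) + (1,0)
step 2: (37, 2)  from 1·(19,1) + (18,1)
step 3: (93, 5)  from 2·(37,2) + (19,1)
step 4: (130, 7)  from 1·(93,5) + (37,2)
…
step 7: (2879, 155)  from 2·(1003,54) + (873,47)
step 8: (3882, 209)  from 1·(2879,155) + (1003,54)
step 9: (6761, 364)  from 1·(3882,209) + (2879,155)
fundamental: x₁=6761, y₁=364  (since 45711121 − 345·132496 = 1)

6761 364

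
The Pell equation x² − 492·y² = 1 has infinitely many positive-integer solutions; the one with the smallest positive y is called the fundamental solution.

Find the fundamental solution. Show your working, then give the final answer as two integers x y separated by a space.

√492 = [22; 5,1,1,10,1,1,5,44, …], period ℓ=8 (even) → k=7
a_0=22:  p_0=22·1+0=22,  q_0=22·0+1=1
a_1=5:  p_1=5·22+1=111,  q_1=5·1+0=5
…
a_6=1:  p_6=1·2817+2573=5390,  q_6=1·127+116=243
a_7=5:  p_7=5·5390+2817=29767,  q_7=5·243+127=1342
→ (29767, 1342).  Check: 29767²=886074289, 492·1342²=886074288, difference 1.

29767 1342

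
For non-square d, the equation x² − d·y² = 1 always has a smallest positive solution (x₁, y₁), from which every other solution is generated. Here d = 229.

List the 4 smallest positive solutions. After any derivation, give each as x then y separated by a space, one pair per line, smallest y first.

√229 → a₀=15, period (7,1,1,7,30); ℓ=5 odd so k=9
i=0: a=15 ⇒ p=15, q=1
…
i=4: a=7 ⇒ p=1710, q=113
…
i=8: a=1 ⇒ p=776325, q=51301
i=9: a=7 ⇒ p=5848201, q=386460
(x₁, y₁) = (5848201, 386460);  5848201² − 229·386460² = 1 ✓
(5848201+386460√229)^2 = 68402909872801 + 4520191516920√229
(5848201+386460√229)^3 = 800067931842043513801 + 52869977098885735380√229
(5848201+386460√229)^4 = 9357916158133073035999171201 + 618388505879356792878585840√229

5848201 386460
68402909872801 4520191516920
800067931842043513801 52869977098885735380
9357916158133073035999171201 618388505879356792878585840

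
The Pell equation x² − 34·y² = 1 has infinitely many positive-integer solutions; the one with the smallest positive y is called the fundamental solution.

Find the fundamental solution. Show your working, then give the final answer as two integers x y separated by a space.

35 6

[5; 1,4,1,10] for √34; ℓ=4 ⇒ convergent index 3
a_0=5:  p_0=5·1+0=5,  q_0=5·0+1=1
a_1=1:  p_1=1·5+1=6,  q_1=1·1+0=1
a_2=4:  p_2=4·6+5=29,  q_2=4·1+1=5
a_3=1:  p_3=1·29+6=35,  q_3=1·5+1=6
fundamental: x₁=35, y₁=6  (since 1225 − 34·36 = 1)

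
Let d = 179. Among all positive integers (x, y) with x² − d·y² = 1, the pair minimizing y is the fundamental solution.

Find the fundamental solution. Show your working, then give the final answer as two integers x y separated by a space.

4190210 313191

√179 → a₀=13, period (2,1,1,1,3,…,1,2,26); ℓ=14 even so k=13
step 0: (13, 1)  from 13·(1,0) + (0,1)
…
step 3: (67, 5)  from 1·(40,3) + (27,2)
step 4: (107, 8)  from 1·(67,5) + (40,3)
step 5: (388, 29)  from 3·(107,8) + (67,5)
…
step 8: (137042, 10243)  from 5·(26999,2018) + (2047,153)
…
step 10: (575167, 42990)  from 1·(438125,32747) + (137042,10243)
step 11: (1013292, 75737)  from 1·(575167,42990) + (438125,32747)
step 12: (1588459, 118727)  from 1·(1013292,75737) + (575167,42990)
step 13: (4190210, 313191)  from 2·(1588459,118727) + (1013292,75737)
(x₁, y₁) = (4190210, 313191);  4190210² − 179·313191² = 1 ✓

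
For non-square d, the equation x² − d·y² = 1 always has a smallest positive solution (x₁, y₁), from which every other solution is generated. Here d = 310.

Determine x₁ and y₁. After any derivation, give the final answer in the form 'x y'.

848719 48204

[17; 1,1,1,1,5,…,1,1,34] for √310; ℓ=16 ⇒ convergent index 15
a_0=17:  p_0=17·1+0=17,  q_0=17·0+1=1
a_1=1:  p_1=1·17+1=18,  q_1=1·1+0=1
…
a_6=3:  p_6=3·493+88=1567,  q_6=3·28+5=89
…
a_8=2:  p_8=2·2060+1567=5687,  q_8=2·117+89=323
a_9=1:  p_9=1·5687+2060=7747,  q_9=1·323+117=440
a_10=3:  p_10=3·7747+5687=28928,  q_10=3·440+323=1643
…
a_13=1:  p_13=1·181315+152387=333702,  q_13=1·10298+8655=18953
a_14=1:  p_14=1·333702+181315=515017,  q_14=1·18953+10298=29251
a_15=1:  p_15=1·515017+333702=848719,  q_15=1·29251+18953=48204
(x₁, y₁) = (848719, 48204);  848719² − 310·48204² = 1 ✓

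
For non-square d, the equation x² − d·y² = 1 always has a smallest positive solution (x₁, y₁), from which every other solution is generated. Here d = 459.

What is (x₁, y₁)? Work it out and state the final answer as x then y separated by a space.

499850 23331

√459 = [21; 2,2,1,4,21,4,1,2,2,42, …], period ℓ=10 (even) → k=9
a_0=21:  p_0=21·1+0=21,  q_0=21·0+1=1
a_1=2:  p_1=2·21+1=43,  q_1=2·1+0=2
a_2=2:  p_2=2·43+21=107,  q_2=2·2+1=5
a_3=1:  p_3=1·107+43=150,  q_3=1·5+2=7
…
a_6=4:  p_6=4·14997+707=60695,  q_6=4·700+33=2833
a_7=1:  p_7=1·60695+14997=75692,  q_7=1·2833+700=3533
a_8=2:  p_8=2·75692+60695=212079,  q_8=2·3533+2833=9899
a_9=2:  p_9=2·212079+75692=499850,  q_9=2·9899+3533=23331
(x₁, y₁) = (499850, 23331);  499850² − 459·23331² = 1 ✓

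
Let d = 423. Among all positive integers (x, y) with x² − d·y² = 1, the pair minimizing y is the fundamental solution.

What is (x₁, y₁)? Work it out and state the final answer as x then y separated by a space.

[20; 1,1,3,4,3,1,1,40] for √423; ℓ=8 ⇒ convergent index 7
a_0=20:  p_0=20·1+0=20,  q_0=20·0+1=1
…
a_2=1:  p_2=1·21+20=41,  q_2=1·1+1=2
a_3=3:  p_3=3·41+21=144,  q_3=3·2+1=7
…
a_6=1:  p_6=1·1995+617=2612,  q_6=1·97+30=127
a_7=1:  p_7=1·2612+1995=4607,  q_7=1·127+97=224
fundamental: x₁=4607, y₁=224  (since 21224449 − 423·50176 = 1)

4607 224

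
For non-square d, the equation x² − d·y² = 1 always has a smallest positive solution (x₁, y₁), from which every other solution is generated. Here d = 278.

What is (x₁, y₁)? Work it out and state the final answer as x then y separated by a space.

d=278: √d = [16; 1,2,16,2,1,32] (ℓ=6, even), read p_5/q_5
step 0: (16, 1)  from 16·(1,0) + (0,1)
step 1: (17, 1)  from 1·(16,1) + (1,0)
step 2: (50, 3)  from 2·(17,1) + (16,1)
step 3: (817, 49)  from 16·(50,3) + (17,1)
step 4: (1684, 101)  from 2·(817,49) + (50,3)
step 5: (2501, 150)  from 1·(1684,101) + (817,49)
fundamental: x₁=2501, y₁=150  (since 6255001 − 278·22500 = 1)

2501 150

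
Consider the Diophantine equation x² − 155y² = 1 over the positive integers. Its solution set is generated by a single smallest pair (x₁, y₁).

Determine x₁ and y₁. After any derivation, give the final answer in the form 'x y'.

√155 = [12; 2,4,2,24, …], period ℓ=4 (even) → k=3
i=0: a=12 ⇒ p=12, q=1
i=1: a=2 ⇒ p=25, q=2
i=2: a=4 ⇒ p=112, q=9
i=3: a=2 ⇒ p=249, q=20
fundamental: x₁=249, y₁=20  (since 62001 − 155·400 = 1)

249 20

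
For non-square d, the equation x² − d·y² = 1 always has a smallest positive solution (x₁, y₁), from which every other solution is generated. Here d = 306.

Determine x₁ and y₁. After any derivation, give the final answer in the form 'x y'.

d=306: √d = [17; 2,34] (ℓ=2, even), read p_1/q_1
a_0=17:  p_0=17·1+0=17,  q_0=17·0+1=1
a_1=2:  p_1=2·17+1=35,  q_1=2·1+0=2
→ (35, 2).  Check: 35²=1225, 306·2²=1224, difference 1.

35 2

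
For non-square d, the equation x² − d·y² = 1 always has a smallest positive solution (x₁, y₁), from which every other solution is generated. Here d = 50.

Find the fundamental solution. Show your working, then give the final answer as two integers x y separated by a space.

√50 → a₀=7, period (14); ℓ=1 odd so k=1
step 0: (7, 1)  from 7·(1,0) + (0,1)
step 1: (99, 14)  from 14·(7,1) + (1,0)
→ (99, 14).  Check: 99²=9801, 50·14²=9800, difference 1.

99 14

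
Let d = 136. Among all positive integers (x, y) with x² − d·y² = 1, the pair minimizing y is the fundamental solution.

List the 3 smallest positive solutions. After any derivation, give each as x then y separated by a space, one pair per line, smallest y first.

√136 → a₀=11, period (1,1,1,22); ℓ=4 even so k=3
i=0: a=11 ⇒ p=11, q=1
…
i=2: a=1 ⇒ p=23, q=2
i=3: a=1 ⇒ p=35, q=3
(x₁, y₁) = (35, 3);  35² − 136·3² = 1 ✓
n=2: (35,3)∘(35,3) = (35·35+136·3·3, 35·3+3·35) = (2449,210)
n=3: (2449,210)∘(35,3) = (35·2449+136·3·210, 35·210+3·2449) = (171395,14697)

35 3
2449 210
171395 14697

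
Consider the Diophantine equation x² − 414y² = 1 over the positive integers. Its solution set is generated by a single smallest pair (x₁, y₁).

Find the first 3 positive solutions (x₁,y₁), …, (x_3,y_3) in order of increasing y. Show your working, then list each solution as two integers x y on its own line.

24335 1196
1184384449 58209320
57643991108495 2833047603204

d=414: √d = [20; 2,1,7,2,7,1,2,40] (ℓ=8, even), read p_7/q_7
k=0  a_k=20  p_k/q_k = 20/1
k=1  a_k=2  p_k/q_k = 41/2
…
k=4  a_k=2  p_k/q_k = 997/49
…
k=6  a_k=1  p_k/q_k = 8444/415
k=7  a_k=2  p_k/q_k = 24335/1196
(x₁, y₁) = (24335, 1196);  24335² − 414·1196² = 1 ✓
(x_2, y_2) = (24335·24335 + 414·1196·1196, 24335·1196 + 1196·24335) = (1184384449, 58209320)
(x_3, y_3) = (24335·1184384449 + 414·1196·58209320, 24335·58209320 + 1196·1184384449) = (57643991108495, 2833047603204)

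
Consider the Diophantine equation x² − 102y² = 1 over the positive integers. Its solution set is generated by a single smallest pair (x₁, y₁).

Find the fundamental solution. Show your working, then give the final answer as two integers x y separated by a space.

101 10

√102 → a₀=10, period (10,20); ℓ=2 even so k=1
k=0  a_k=10  p_k/q_k = 10/1
k=1  a_k=10  p_k/q_k = 101/10
→ (101, 10).  Check: 101²=10201, 102·10²=10200, difference 1.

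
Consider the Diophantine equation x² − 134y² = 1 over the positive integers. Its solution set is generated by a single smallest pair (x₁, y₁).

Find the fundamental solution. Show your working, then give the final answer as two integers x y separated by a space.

d=134: √d = [11; 1,1,2,1,3,…,1,1,22] (ℓ=14, even), read p_13/q_13
a_0=11:  p_0=11·1+0=11,  q_0=11·0+1=1
…
a_2=1:  p_2=1·12+11=23,  q_2=1·1+1=2
a_3=2:  p_3=2·23+12=58,  q_3=2·2+1=5
a_4=1:  p_4=1·58+23=81,  q_4=1·5+2=7
a_5=3:  p_5=3·81+58=301,  q_5=3·7+5=26
a_6=1:  p_6=1·301+81=382,  q_6=1·26+7=33
a_7=10:  p_7=10·382+301=4121,  q_7=10·33+26=356
…
a_12=1:  p_12=1·61896+22133=84029,  q_12=1·5347+1912=7259
a_13=1:  p_13=1·84029+61896=145925,  q_13=1·7259+5347=12606
(x₁, y₁) = (145925, 12606);  145925² − 134·12606² = 1 ✓

145925 12606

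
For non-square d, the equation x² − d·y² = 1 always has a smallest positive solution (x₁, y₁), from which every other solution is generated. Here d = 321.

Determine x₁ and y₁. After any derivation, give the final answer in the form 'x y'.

215 12

√321 = [17; 1,10,1,34, …], period ℓ=4 (even) → k=3
step 0: (17, 1)  from 17·(1,0) + (0,1)
…
step 2: (197, 11)  from 10·(18,1) + (17,1)
step 3: (215, 12)  from 1·(197,11) + (18,1)
(x₁, y₁) = (215, 12);  215² − 321·12² = 1 ✓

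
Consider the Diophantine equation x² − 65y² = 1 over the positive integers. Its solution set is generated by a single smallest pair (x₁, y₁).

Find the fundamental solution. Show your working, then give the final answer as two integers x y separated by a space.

129 16

√65 → a₀=8, period (16); ℓ=1 odd so k=1
a_0=8:  p_0=8·1+0=8,  q_0=8·0+1=1
a_1=16:  p_1=16·8+1=129,  q_1=16·1+0=16
(x₁, y₁) = (129, 16);  129² − 65·16² = 1 ✓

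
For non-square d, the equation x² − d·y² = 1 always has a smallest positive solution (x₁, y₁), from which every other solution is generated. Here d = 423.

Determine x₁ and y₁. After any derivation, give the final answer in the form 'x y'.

d=423: √d = [20; 1,1,3,4,3,1,1,40] (ℓ=8, even), read p_7/q_7
a_0=20:  p_0=20·1+0=20,  q_0=20·0+1=1
…
a_2=1:  p_2=1·21+20=41,  q_2=1·1+1=2
a_3=3:  p_3=3·41+21=144,  q_3=3·2+1=7
a_4=4:  p_4=4·144+41=617,  q_4=4·7+2=30
a_5=3:  p_5=3·617+144=1995,  q_5=3·30+7=97
a_6=1:  p_6=1·1995+617=2612,  q_6=1·97+30=127
a_7=1:  p_7=1·2612+1995=4607,  q_7=1·127+97=224
→ (4607, 224).  Check: 4607²=21224449, 423·224²=21224448, difference 1.

4607 224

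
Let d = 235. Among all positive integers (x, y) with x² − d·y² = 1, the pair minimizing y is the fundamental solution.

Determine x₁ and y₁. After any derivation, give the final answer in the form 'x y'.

√235 = [15; 3,30, …], period ℓ=2 (even) → k=1
k=0  a_k=15  p_k/q_k = 15/1
k=1  a_k=3  p_k/q_k = 46/3
fundamental: x₁=46, y₁=3  (since 2116 − 235·9 = 1)

46 3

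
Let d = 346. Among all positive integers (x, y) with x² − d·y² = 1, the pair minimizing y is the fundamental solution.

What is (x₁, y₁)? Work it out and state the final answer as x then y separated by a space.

17299 930

√346 → a₀=18, period (1,1,1,1,36); ℓ=5 odd so k=9
step 0: (18, 1)  from 18·(1,0) + (0,1)
…
step 2: (37, 2)  from 1·(19,1) + (18,1)
…
step 4: (93, 5)  from 1·(56,3) + (37,2)
step 5: (3404, 183)  from 36·(93,5) + (56,3)
…
step 7: (6901, 371)  from 1·(3497,188) + (3404,183)
step 8: (10398, 559)  from 1·(6901,371) + (3497,188)
step 9: (17299, 930)  from 1·(10398,559) + (6901,371)
(x₁, y₁) = (17299, 930);  17299² − 346·930² = 1 ✓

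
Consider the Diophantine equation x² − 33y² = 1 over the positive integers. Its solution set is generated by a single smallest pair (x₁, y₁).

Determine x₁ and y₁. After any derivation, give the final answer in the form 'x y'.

23 4

[5; 1,2,1,10] for √33; ℓ=4 ⇒ convergent index 3
k=0  a_k=5  p_k/q_k = 5/1
k=1  a_k=1  p_k/q_k = 6/1
k=2  a_k=2  p_k/q_k = 17/3
k=3  a_k=1  p_k/q_k = 23/4
fundamental: x₁=23, y₁=4  (since 529 − 33·16 = 1)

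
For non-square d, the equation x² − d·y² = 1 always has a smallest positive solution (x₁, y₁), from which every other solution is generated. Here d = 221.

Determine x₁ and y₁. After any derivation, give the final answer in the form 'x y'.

1665 112

√221 → a₀=14, period (1,6,2,6,1,28); ℓ=6 even so k=5
i=0: a=14 ⇒ p=14, q=1
…
i=4: a=6 ⇒ p=1442, q=97
i=5: a=1 ⇒ p=1665, q=112
fundamental: x₁=1665, y₁=112  (since 2772225 − 221·12544 = 1)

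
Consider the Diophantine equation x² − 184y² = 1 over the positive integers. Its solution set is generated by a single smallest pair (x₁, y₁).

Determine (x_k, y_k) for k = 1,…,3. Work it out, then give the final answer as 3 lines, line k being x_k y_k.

√184 = [13; 1,1,3,2,1,2,1,2,3,1,1,26, …], period ℓ=12 (even) → k=11
k=0  a_k=13  p_k/q_k = 13/1
k=1  a_k=1  p_k/q_k = 14/1
…
k=3  a_k=3  p_k/q_k = 95/7
…
k=7  a_k=1  p_k/q_k = 1153/85
…
k=10  a_k=1  p_k/q_k = 13741/1013
k=11  a_k=1  p_k/q_k = 24335/1794
fundamental: x₁=24335, y₁=1794  (since 592192225 − 184·3218436 = 1)
k=2:  x_2 = 24335·24335+184·1794·1794 = 1184384449,  y_2 = 24335·1794+1794·24335 = 87313980
k=3:  x_3 = 24335·1184384449+184·1794·87313980 = 57643991108495,  y_3 = 24335·87313980+1794·1184384449 = 4249571404806

24335 1794
1184384449 87313980
57643991108495 4249571404806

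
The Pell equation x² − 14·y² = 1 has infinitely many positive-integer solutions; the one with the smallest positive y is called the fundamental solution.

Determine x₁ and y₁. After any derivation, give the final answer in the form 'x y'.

√14 = [3; 1,2,1,6, …], period ℓ=4 (even) → k=3
step 0: (3, 1)  from 3·(1,0) + (0,1)
…
step 2: (11, 3)  from 2·(4,1) + (3,1)
step 3: (15, 4)  from 1·(11,3) + (4,1)
fundamental: x₁=15, y₁=4  (since 225 − 14·16 = 1)

15 4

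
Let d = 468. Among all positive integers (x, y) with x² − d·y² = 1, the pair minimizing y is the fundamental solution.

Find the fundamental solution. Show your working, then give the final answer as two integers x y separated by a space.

649 30

√468 = [21; 1,1,1,2,1,1,1,42, …], period ℓ=8 (even) → k=7
a_0=21:  p_0=21·1+0=21,  q_0=21·0+1=1
a_1=1:  p_1=1·21+1=22,  q_1=1·1+0=1
…
a_3=1:  p_3=1·43+22=65,  q_3=1·2+1=3
…
a_6=1:  p_6=1·238+173=411,  q_6=1·11+8=19
a_7=1:  p_7=1·411+238=649,  q_7=1·19+11=30
fundamental: x₁=649, y₁=30  (since 421201 − 468·900 = 1)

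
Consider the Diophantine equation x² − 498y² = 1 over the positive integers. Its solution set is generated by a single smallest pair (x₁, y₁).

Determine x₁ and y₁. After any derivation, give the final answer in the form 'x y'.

√498 → a₀=22, period (3,6,22,6,3,44); ℓ=6 even so k=5
k=0  a_k=22  p_k/q_k = 22/1
k=1  a_k=3  p_k/q_k = 67/3
k=2  a_k=6  p_k/q_k = 424/19
…
k=4  a_k=6  p_k/q_k = 56794/2545
k=5  a_k=3  p_k/q_k = 179777/8056
(x₁, y₁) = (179777, 8056);  179777² − 498·8056² = 1 ✓

179777 8056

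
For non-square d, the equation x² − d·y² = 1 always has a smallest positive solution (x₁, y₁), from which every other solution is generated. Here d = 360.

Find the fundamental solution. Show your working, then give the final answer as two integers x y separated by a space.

19 1

d=360: √d = [18; 1,36] (ℓ=2, even), read p_1/q_1
k=0  a_k=18  p_k/q_k = 18/1
k=1  a_k=1  p_k/q_k = 19/1
→ (19, 1).  Check: 19²=361, 360·1²=360, difference 1.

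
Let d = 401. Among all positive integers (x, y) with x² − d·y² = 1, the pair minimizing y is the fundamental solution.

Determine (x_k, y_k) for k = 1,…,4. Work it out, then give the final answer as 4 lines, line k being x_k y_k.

d=401: √d = [20; 40] (ℓ=1, odd), read p_1/q_1
i=0: a=20 ⇒ p=20, q=1
i=1: a=40 ⇒ p=801, q=40
→ (801, 40).  Check: 801²=641601, 401·40²=641600, difference 1.
(x_2, y_2) = (801·801 + 401·40·40, 801·40 + 40·801) = (1283201, 64080)
(x_3, y_3) = (801·1283201 + 401·40·64080, 801·64080 + 40·1283201) = (2055687201, 102656120)
(x_4, y_4) = (801·2055687201 + 401·40·102656120, 801·102656120 + 40·2055687201) = (3293209612801, 164455040160)

801 40
1283201 64080
2055687201 102656120
3293209612801 164455040160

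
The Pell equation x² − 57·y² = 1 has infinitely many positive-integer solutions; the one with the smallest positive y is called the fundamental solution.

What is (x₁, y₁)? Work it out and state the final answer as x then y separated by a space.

151 20

√57 → a₀=7, period (1,1,4,1,1,14); ℓ=6 even so k=5
step 0: (7, 1)  from 7·(1,0) + (0,1)
step 1: (8, 1)  from 1·(7,1) + (1,0)
…
step 3: (68, 9)  from 4·(15,2) + (8,1)
step 4: (83, 11)  from 1·(68,9) + (15,2)
step 5: (151, 20)  from 1·(83,11) + (68,9)
fundamental: x₁=151, y₁=20  (since 22801 − 57·400 = 1)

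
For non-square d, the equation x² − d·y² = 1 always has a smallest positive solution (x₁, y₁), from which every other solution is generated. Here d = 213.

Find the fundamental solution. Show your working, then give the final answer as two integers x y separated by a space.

194399 13320

√213 → a₀=14, period (1,1,2,6,1,8,1,6,2,1,1,28); ℓ=12 even so k=11
step 0: (14, 1)  from 14·(1,0) + (0,1)
step 1: (15, 1)  from 1·(14,1) + (1,0)
…
step 3: (73, 5)  from 2·(29,2) + (15,1)
step 4: (467, 32)  from 6·(73,5) + (29,2)
step 5: (540, 37)  from 1·(467,32) + (73,5)
step 6: (4787, 328)  from 8·(540,37) + (467,32)
step 7: (5327, 365)  from 1·(4787,328) + (540,37)
step 8: (36749, 2518)  from 6·(5327,365) + (4787,328)
step 9: (78825, 5401)  from 2·(36749,2518) + (5327,365)
step 10: (115574, 7919)  from 1·(78825,5401) + (36749,2518)
step 11: (194399, 13320)  from 1·(115574,7919) + (78825,5401)
(x₁, y₁) = (194399, 13320);  194399² − 213·13320² = 1 ✓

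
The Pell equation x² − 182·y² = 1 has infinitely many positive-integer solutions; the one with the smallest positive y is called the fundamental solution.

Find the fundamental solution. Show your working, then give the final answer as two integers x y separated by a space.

√182 = [13; 2,26, …], period ℓ=2 (even) → k=1
a_0=13:  p_0=13·1+0=13,  q_0=13·0+1=1
a_1=2:  p_1=2·13+1=27,  q_1=2·1+0=2
→ (27, 2).  Check: 27²=729, 182·2²=728, difference 1.

27 2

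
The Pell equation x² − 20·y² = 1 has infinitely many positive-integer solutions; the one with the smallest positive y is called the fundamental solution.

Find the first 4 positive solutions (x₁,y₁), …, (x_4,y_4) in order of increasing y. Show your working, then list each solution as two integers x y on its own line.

9 2
161 36
2889 646
51841 11592

[4; 2,8] for √20; ℓ=2 ⇒ convergent index 1
i=0: a=4 ⇒ p=4, q=1
i=1: a=2 ⇒ p=9, q=2
→ (9, 2).  Check: 9²=81, 20·2²=80, difference 1.
(x_2, y_2) = (9·9 + 20·2·2, 9·2 + 2·9) = (161, 36)
(x_3, y_3) = (9·161 + 20·2·36, 9·36 + 2·161) = (2889, 646)
(x_4, y_4) = (9·2889 + 20·2·646, 9·646 + 2·2889) = (51841, 11592)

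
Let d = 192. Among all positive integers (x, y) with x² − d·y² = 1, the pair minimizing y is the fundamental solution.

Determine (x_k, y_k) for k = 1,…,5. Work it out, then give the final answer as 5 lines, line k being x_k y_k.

97 7
18817 1358
3650401 263445
708158977 51106972
137379191137 9914489123

[13; 1,5,1,26] for √192; ℓ=4 ⇒ convergent index 3
step 0: (13, 1)  from 13·(1,0) + (0,1)
step 1: (14, 1)  from 1·(13,1) + (1,0)
step 2: (83, 6)  from 5·(14,1) + (13,1)
step 3: (97, 7)  from 1·(83,6) + (14,1)
fundamental: x₁=97, y₁=7  (since 9409 − 192·49 = 1)
k=2:  x_2 = 97·97+192·7·7 = 18817,  y_2 = 97·7+7·97 = 1358
k=3:  x_3 = 97·18817+192·7·1358 = 3650401,  y_3 = 97·1358+7·18817 = 263445
k=4:  x_4 = 97·3650401+192·7·263445 = 708158977,  y_4 = 97·263445+7·3650401 = 51106972
k=5:  x_5 = 97·708158977+192·7·51106972 = 137379191137,  y_5 = 97·51106972+7·708158977 = 9914489123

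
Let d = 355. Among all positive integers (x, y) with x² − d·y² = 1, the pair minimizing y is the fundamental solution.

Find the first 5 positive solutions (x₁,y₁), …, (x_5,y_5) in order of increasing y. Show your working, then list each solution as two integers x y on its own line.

√355 = [18; 1,5,3,3,1,6,1,3,3,5,1,36, …], period ℓ=12 (even) → k=11
a_0=18:  p_0=18·1+0=18,  q_0=18·0+1=1
…
a_3=3:  p_3=3·113+19=358,  q_3=3·6+1=19
…
a_9=3:  p_9=3·46463+12002=151391,  q_9=3·2466+637=8035
a_10=5:  p_10=5·151391+46463=803418,  q_10=5·8035+2466=42641
a_11=1:  p_11=1·803418+151391=954809,  q_11=1·42641+8035=50676
fundamental: x₁=954809, y₁=50676  (since 911660226481 − 355·2568056976 = 1)
k=2:  x_2 = 954809·954809+355·50676·50676 = 1823320452961,  y_2 = 954809·50676+50676·954809 = 96771801768
k=3:  x_3 = 954809·1823320452961+355·50676·96771801768 = 3481845556741524089,  y_3 = 954809·96771801768+50676·1823320452961 = 184797174548553948
k=4:  x_4 = 954809·3481845556741524089+355·50676·184797174548553948 = 6648994948371812427335041,  y_4 = 954809·184797174548553948+50676·3481845556741524089 = 352892010866963721270096
k=5:  x_5 = 954809·6648994948371812427335041+355·50676·352892010866963721270096 = 12697040435316401858305944800249,  y_5 = 954809·352892010866963721270096+50676·6648994948371812427335041 = 673888936007564730309809629380

954809 50676
1823320452961 96771801768
3481845556741524089 184797174548553948
6648994948371812427335041 352892010866963721270096
12697040435316401858305944800249 673888936007564730309809629380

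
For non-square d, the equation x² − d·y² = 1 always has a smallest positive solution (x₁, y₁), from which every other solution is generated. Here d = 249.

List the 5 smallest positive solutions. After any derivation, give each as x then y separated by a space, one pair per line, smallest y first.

8553815 542076
146335502108449 9273635639880
2503453625935556812055 158649927281879742324
42828158354663763449114371201 2714124255465295062538692240
732688286712993936041346554632551575 46432233536525587120811525646048876

√249 = [15; 1,3,1,1,5,…,3,1,30, …], period ℓ=16 (even) → k=15
step 0: (15, 1)  from 15·(1,0) + (0,1)
step 1: (16, 1)  from 1·(15,1) + (1,0)
step 2: (63, 4)  from 3·(16,1) + (15,1)
step 3: (79, 5)  from 1·(63,4) + (16,1)
…
step 6: (931, 59)  from 1·(789,50) + (142,9)
step 7: (3582, 227)  from 3·(931,59) + (789,50)
step 8: (36751, 2329)  from 10·(3582,227) + (931,59)
step 9: (113835, 7214)  from 3·(36751,2329) + (3582,227)
step 10: (150586, 9543)  from 1·(113835,7214) + (36751,2329)
…
step 14: (6669699, 422675)  from 3·(1884116,119401) + (1017351,64472)
step 15: (8553815, 542076)  from 1·(6669699,422675) + (1884116,119401)
fundamental: x₁=8553815, y₁=542076  (since 73167751054225 − 249·293846389776 = 1)
(8553815+542076√249)^2 = 146335502108449 + 9273635639880√249
(8553815+542076√249)^3 = 2503453625935556812055 + 158649927281879742324√249
(8553815+542076√249)^4 = 42828158354663763449114371201 + 2714124255465295062538692240√249
(8553815+542076√249)^5 = 732688286712993936041346554632551575 + 46432233536525587120811525646048876√249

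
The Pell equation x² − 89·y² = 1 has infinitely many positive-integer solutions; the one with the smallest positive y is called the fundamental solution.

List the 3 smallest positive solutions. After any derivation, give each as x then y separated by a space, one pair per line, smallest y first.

d=89: √d = [9; 2,3,3,2,18] (ℓ=5, odd), read p_9/q_9
k=0  a_k=9  p_k/q_k = 9/1
k=1  a_k=2  p_k/q_k = 19/2
…
k=3  a_k=3  p_k/q_k = 217/23
…
k=5  a_k=18  p_k/q_k = 9217/977
k=6  a_k=2  p_k/q_k = 18934/2007
k=7  a_k=3  p_k/q_k = 66019/6998
k=8  a_k=3  p_k/q_k = 216991/23001
k=9  a_k=2  p_k/q_k = 500001/53000
→ (500001, 53000).  Check: 500001²=250001000001, 89·53000²=250001000000, difference 1.
(500001+53000√89)^2 = 500002000001 + 53000106000√89
(500001+53000√89)^3 = 500003000004500001 + 53000212000159000√89

500001 53000
500002000001 53000106000
500003000004500001 53000212000159000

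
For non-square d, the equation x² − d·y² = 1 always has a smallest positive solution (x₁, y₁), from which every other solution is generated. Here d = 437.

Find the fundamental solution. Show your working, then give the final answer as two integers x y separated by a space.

4599 220

√437 = [20; 1,9,2,9,1,40, …], period ℓ=6 (even) → k=5
k=0  a_k=20  p_k/q_k = 20/1
k=1  a_k=1  p_k/q_k = 21/1
k=2  a_k=9  p_k/q_k = 209/10
…
k=4  a_k=9  p_k/q_k = 4160/199
k=5  a_k=1  p_k/q_k = 4599/220
(x₁, y₁) = (4599, 220);  4599² − 437·220² = 1 ✓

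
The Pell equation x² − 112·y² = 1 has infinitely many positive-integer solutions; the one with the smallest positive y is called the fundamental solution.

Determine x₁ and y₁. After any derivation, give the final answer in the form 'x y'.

[10; 1,1,2,1,1,20] for √112; ℓ=6 ⇒ convergent index 5
i=0: a=10 ⇒ p=10, q=1
i=1: a=1 ⇒ p=11, q=1
i=2: a=1 ⇒ p=21, q=2
…
i=4: a=1 ⇒ p=74, q=7
i=5: a=1 ⇒ p=127, q=12
(x₁, y₁) = (127, 12);  127² − 112·12² = 1 ✓

127 12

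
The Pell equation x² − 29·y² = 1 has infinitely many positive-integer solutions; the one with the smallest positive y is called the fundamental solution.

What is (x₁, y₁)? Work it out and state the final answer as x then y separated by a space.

9801 1820

d=29: √d = [5; 2,1,1,2,10] (ℓ=5, odd), read p_9/q_9
i=0: a=5 ⇒ p=5, q=1
i=1: a=2 ⇒ p=11, q=2
…
i=3: a=1 ⇒ p=27, q=5
i=4: a=2 ⇒ p=70, q=13
i=5: a=10 ⇒ p=727, q=135
i=6: a=2 ⇒ p=1524, q=283
i=7: a=1 ⇒ p=2251, q=418
i=8: a=1 ⇒ p=3775, q=701
i=9: a=2 ⇒ p=9801, q=1820
→ (9801, 1820).  Check: 9801²=96059601, 29·1820²=96059600, difference 1.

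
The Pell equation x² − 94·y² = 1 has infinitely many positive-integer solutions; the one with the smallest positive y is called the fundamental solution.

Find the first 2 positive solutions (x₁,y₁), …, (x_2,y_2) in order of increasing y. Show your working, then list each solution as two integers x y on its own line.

2143295 221064
9187426914049 947610731760

√94 = [9; 1,2,3,1,1,…,2,1,18, …], period ℓ=16 (even) → k=15
k=0  a_k=9  p_k/q_k = 9/1
k=1  a_k=1  p_k/q_k = 10/1
k=2  a_k=2  p_k/q_k = 29/3
k=3  a_k=3  p_k/q_k = 97/10
k=4  a_k=1  p_k/q_k = 126/13
k=5  a_k=1  p_k/q_k = 223/23
…
k=8  a_k=8  p_k/q_k = 12953/1336
…
k=10  a_k=5  p_k/q_k = 85038/8771
k=11  a_k=1  p_k/q_k = 99455/10258
…
k=13  a_k=3  p_k/q_k = 652934/67345
k=14  a_k=2  p_k/q_k = 1490361/153719
k=15  a_k=1  p_k/q_k = 2143295/221064
→ (2143295, 221064).  Check: 2143295²=4593713457025, 94·221064²=4593713457024, difference 1.
(x_2, y_2) = (2143295·2143295 + 94·221064·221064, 2143295·221064 + 221064·2143295) = (9187426914049, 947610731760)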